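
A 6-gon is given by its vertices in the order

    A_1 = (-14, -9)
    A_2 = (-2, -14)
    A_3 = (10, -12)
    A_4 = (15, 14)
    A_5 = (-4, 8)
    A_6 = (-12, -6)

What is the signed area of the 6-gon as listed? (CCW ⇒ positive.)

Σ = (178) + (164) + (320) + (176) + (120) + (24) = 982
Signed area = Σ/2 = 491 (positive ⇒ counter-clockwise traversal).

491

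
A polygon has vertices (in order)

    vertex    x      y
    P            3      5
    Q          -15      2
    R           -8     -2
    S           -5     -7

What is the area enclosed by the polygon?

Apply Gauss's area formula: 2A = Σ (x_i·y_{i+1} − x_{i+1}·y_i), indices taken mod 4.
Σ = (81) + (46) + (46) + (-4) = 169
Area = |Σ|/2 = 84.5.

84.5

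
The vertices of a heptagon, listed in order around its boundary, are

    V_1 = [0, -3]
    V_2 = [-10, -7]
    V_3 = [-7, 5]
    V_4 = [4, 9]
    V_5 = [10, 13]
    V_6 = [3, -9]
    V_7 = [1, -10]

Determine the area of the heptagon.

Σ = (-30) + (-99) + (-83) + (-38) + (-129) + (-21) + (-3) = -403
Area = |Σ|/2 = 201.5.

201.5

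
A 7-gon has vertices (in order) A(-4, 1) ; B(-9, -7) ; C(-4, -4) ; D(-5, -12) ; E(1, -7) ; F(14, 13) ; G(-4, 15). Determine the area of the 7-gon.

274.5

Apply the shoelace (surveyor's) formula: 2A = Σ (x_i·y_{i+1} − x_{i+1}·y_i), indices taken mod 7.
Σ = (37) + (8) + (28) + (47) + (111) + (262) + (56) = 549
Area = |Σ|/2 = 274.5.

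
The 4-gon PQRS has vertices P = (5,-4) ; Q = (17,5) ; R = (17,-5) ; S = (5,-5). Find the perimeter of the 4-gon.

38

|PQ| = √((12)² + (9)²) = √225 = 15
|QR| = √((0)² + (-10)²) = √100 = 10
|RS| = √((-12)² + (0)²) = √144 = 12
|SP| = √((0)² + (1)²) = √1 = 1
Perimeter = 15 + 10 + 12 + 1 = 38.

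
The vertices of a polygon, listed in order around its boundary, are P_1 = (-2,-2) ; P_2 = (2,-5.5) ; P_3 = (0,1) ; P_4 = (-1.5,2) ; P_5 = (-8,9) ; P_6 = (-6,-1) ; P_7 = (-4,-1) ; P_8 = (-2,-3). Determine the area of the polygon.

Apply Gauss's area formula: 2A = Σ (x_i·y_{i+1} − x_{i+1}·y_i), indices taken mod 8.
Cross-terms: 15, 2, 1.5, 2.5, 62, 2, 10, -2  ⇒  Σ = 93
Area = |Σ|/2 = 46.5.

46.5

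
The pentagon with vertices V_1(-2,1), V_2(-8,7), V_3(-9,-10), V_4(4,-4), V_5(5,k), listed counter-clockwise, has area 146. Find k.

9

Write out the shoelace sum; only the two edges meeting at V_5 involve k:
2·Area = [(4·k − 5·(-4)) + (5·1 − (-2)·k)] + 213
       = 6·k + 238 = 292
⇒ k = 9.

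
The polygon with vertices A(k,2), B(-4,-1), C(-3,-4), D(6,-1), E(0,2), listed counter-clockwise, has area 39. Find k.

-6

The doubled signed area Σ (x_i y_{i+1} − x_{i+1} y_i) is linear in k.
With k=0 it equals 60; the coefficient of k is -3 (from the two edges through A).
So -3·k + 60 = 2·39 = 78 ⇒ k = -6.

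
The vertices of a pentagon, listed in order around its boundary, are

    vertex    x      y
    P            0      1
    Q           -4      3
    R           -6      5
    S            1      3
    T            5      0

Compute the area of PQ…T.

15.5

Apply the shoelace formula: 2A = Σ (x_i·y_{i+1} − x_{i+1}·y_i), indices taken mod 5.
Cross-terms: 4, -2, -23, -15, 5  ⇒  Σ = -31
Area = |Σ|/2 = 15.5.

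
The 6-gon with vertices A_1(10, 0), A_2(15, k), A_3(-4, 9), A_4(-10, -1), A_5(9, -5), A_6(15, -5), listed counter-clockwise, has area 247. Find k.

9

The doubled signed area Σ (x_i y_{i+1} − x_{i+1} y_i) is linear in k.
With k=0 it equals 368; the coefficient of k is 14 (from the two edges through A_2).
So 14·k + 368 = 2·247 = 494 ⇒ k = 9.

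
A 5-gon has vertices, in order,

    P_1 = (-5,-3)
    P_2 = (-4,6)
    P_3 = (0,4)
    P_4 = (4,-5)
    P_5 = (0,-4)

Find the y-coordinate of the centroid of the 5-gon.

-7/165

Apply the surveyor's formula. First the cross-terms c_i = x_i·y_{i+1} − x_{i+1}·y_i:
  -42, -16, -16, -16, -20  ⇒  2A = -110, A = -55.
Then Σ (y_i + y_{i+1})·c_i = 14, so ȳ = 14 / (6·(-55)) = -7/165.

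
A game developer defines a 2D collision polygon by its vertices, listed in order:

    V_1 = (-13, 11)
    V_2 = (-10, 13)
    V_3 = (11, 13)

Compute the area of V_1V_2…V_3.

21

Σ = (-59) + (-273) + (290) = -42
Area = |Σ|/2 = 21.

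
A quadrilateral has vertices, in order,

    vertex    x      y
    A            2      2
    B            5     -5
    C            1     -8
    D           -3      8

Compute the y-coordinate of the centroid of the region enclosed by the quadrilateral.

-295/279

Apply the surveyor's formula. First the cross-terms c_i = x_i·y_{i+1} − x_{i+1}·y_i:
  -20, -35, -16, -22  ⇒  2A = -93, A = -46.5.
Then Σ (y_i + y_{i+1})·c_i = 295, so ȳ = 295 / (6·(-46.5)) = -295/279.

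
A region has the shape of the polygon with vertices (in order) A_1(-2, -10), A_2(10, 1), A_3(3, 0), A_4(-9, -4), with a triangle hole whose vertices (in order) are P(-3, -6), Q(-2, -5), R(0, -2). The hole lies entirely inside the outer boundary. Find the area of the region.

Outer boundary:
Apply Gauss's area formula: 2A = Σ (x_i·y_{i+1} − x_{i+1}·y_i), indices taken mod 4.
Σ = (98) + (-3) + (-12) + (82) = 165
Area = |Σ|/2 = 82.5.
Hole:
Apply the shoelace formula: 2A = Σ (x_i·y_{i+1} − x_{i+1}·y_i), indices taken mod 3.
Cross-terms: 3, 4, -6  ⇒  Σ = 1
Area = |Σ|/2 = 0.5.
Net area = 82.5 − 0.5 = 82.

82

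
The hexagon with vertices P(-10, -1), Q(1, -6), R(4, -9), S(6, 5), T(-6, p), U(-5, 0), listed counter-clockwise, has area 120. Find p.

The doubled signed area Σ (x_i y_{i+1} − x_{i+1} y_i) is linear in p.
With p=0 it equals 185; the coefficient of p is 11 (from the two edges through T).
So 11·p + 185 = 2·120 = 240 ⇒ p = 5.

5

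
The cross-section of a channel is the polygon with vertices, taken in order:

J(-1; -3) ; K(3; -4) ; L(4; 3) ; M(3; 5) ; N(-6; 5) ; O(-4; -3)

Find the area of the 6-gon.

70.5

Apply the shoelace formula: 2A = Σ (x_i·y_{i+1} − x_{i+1}·y_i), indices taken mod 6.
Σ = (13) + (25) + (11) + (45) + (38) + (9) = 141
Area = |Σ|/2 = 70.5.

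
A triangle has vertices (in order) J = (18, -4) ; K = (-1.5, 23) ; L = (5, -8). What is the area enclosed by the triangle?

214.5

Σ = (408) + (-103) + (124) = 429
Area = |Σ|/2 = 214.5.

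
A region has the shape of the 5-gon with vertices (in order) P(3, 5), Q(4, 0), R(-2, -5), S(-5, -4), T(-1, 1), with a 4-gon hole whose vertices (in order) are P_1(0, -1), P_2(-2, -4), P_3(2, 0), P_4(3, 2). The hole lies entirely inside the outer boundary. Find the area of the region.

Outer boundary:
Apply Gauss's area formula: 2A = Σ (x_i·y_{i+1} − x_{i+1}·y_i), indices taken mod 5.
Σ = (-20) + (-20) + (-17) + (-9) + (-8) = -74
Area = |Σ|/2 = 37.
Hole:
Cross-terms: -2, 8, 4, -3  ⇒  Σ = 7
Area = |Σ|/2 = 3.5.
Net area = 37 − 3.5 = 33.5.

33.5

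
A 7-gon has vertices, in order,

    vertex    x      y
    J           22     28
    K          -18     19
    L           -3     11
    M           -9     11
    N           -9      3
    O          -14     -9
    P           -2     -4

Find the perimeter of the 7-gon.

138

|JK| = √((-40)² + (-9)²) = √1681 = 41
|KL| = √((15)² + (-8)²) = √289 = 17
|LM| = √((-6)² + (0)²) = √36 = 6
|MN| = √((0)² + (-8)²) = √64 = 8
|NO| = √((-5)² + (-12)²) = √169 = 13
|OP| = √((12)² + (5)²) = √169 = 13
|PJ| = √((24)² + (32)²) = √1600 = 40
Perimeter = 41 + 17 + 6 + 8 + 13 + 13 + 40 = 138.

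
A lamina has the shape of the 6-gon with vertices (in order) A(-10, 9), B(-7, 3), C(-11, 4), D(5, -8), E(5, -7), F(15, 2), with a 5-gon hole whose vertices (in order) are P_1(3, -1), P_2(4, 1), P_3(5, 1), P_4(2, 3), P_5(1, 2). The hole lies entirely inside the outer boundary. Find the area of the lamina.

184

Outer boundary:
Σ = (33) + (5) + (68) + (5) + (115) + (155) = 381
Area = |Σ|/2 = 190.5.
Hole:
Apply Gauss's area formula: 2A = Σ (x_i·y_{i+1} − x_{i+1}·y_i), indices taken mod 5.
Σ = (7) + (-1) + (13) + (1) + (-7) = 13
Area = |Σ|/2 = 6.5.
Net area = 190.5 − 6.5 = 184.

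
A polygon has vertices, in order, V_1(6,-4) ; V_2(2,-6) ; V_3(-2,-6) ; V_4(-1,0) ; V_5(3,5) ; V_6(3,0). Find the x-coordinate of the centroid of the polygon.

23/15

Apply Gauss's area formula. First the cross-terms c_i = x_i·y_{i+1} − x_{i+1}·y_i:
  -28, -24, -6, -5, -15, -12  ⇒  2A = -90, A = -45.
Then Σ (x_i + x_{i+1})·c_i = -414, so x̄ = -414 / (6·(-45)) = 23/15.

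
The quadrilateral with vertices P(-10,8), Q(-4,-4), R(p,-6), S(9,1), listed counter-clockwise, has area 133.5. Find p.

The doubled signed area Σ (x_i y_{i+1} − x_{i+1} y_i) is linear in p.
With p=0 it equals 232; the coefficient of p is 5 (from the two edges through R).
So 5·p + 232 = 2·133.5 = 267 ⇒ p = 7.

7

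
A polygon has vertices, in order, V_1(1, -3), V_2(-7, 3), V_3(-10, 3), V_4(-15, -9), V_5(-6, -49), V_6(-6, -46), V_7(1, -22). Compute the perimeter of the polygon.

114

|V_1V_2| = √((-8)² + (6)²) = √100 = 10
|V_2V_3| = √((-3)² + (0)²) = √9 = 3
|V_3V_4| = √((-5)² + (-12)²) = √169 = 13
|V_4V_5| = √((9)² + (-40)²) = √1681 = 41
|V_5V_6| = √((0)² + (3)²) = √9 = 3
|V_6V_7| = √((7)² + (24)²) = √625 = 25
|V_7V_1| = √((0)² + (19)²) = √361 = 19
Perimeter = 10 + 3 + 13 + 41 + 3 + 25 + 19 = 114.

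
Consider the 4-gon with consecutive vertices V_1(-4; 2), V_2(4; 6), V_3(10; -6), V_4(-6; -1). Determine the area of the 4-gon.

Σ = (-32) + (-84) + (-46) + (-16) = -178
Area = |Σ|/2 = 89.

89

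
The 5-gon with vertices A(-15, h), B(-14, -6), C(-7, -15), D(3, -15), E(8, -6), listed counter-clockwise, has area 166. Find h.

-4

The doubled signed area Σ (x_i y_{i+1} − x_{i+1} y_i) is linear in h.
With h=0 it equals 420; the coefficient of h is 22 (from the two edges through A).
So 22·h + 420 = 2·166 = 332 ⇒ h = -4.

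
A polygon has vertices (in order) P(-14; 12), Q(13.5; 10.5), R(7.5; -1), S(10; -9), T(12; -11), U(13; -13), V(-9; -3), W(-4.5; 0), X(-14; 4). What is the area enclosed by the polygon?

386.625

Apply the surveyor's formula: 2A = Σ (x_i·y_{i+1} − x_{i+1}·y_i), indices taken mod 9.
Σ = (-309) + (-92.25) + (-57.5) + (-2) + (-13) + (-156) + (-13.5) + (-18) + (-112) = -773.25
Area = |Σ|/2 = 386.625.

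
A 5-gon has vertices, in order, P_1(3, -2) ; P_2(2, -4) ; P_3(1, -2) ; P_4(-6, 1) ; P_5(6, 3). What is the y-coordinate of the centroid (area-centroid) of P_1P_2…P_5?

29/96

Apply the shoelace formula. First the cross-terms c_i = x_i·y_{i+1} − x_{i+1}·y_i:
  -8, 0, -11, -24, -21  ⇒  2A = -64, A = -32.
Then Σ (y_i + y_{i+1})·c_i = -58, so ȳ = -58 / (6·(-32)) = 29/96.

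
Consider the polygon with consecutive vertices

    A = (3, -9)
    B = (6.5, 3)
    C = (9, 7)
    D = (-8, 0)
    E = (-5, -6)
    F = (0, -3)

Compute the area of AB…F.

Cross-terms: 67.5, 18.5, 56, 48, 15, 9  ⇒  Σ = 214
Area = |Σ|/2 = 107.

107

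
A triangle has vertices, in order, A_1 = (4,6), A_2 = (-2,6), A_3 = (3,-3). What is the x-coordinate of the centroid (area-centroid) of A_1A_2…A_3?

Apply the surveyor's formula. First the cross-terms c_i = x_i·y_{i+1} − x_{i+1}·y_i:
  36, -12, 30  ⇒  2A = 54, A = 27.
Then Σ (x_i + x_{i+1})·c_i = 270, so x̄ = 270 / (6·27) = 5/3.

5/3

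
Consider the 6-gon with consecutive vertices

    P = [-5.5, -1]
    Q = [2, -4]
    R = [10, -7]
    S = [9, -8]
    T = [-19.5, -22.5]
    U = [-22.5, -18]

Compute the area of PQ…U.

Cross-terms: 24, 26, -17, -358.5, -155.25, -76.5  ⇒  Σ = -557.25
Area = |Σ|/2 = 278.625.

278.625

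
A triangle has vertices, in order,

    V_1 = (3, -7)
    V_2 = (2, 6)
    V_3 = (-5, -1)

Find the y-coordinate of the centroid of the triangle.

Apply Gauss's area formula. First the cross-terms c_i = x_i·y_{i+1} − x_{i+1}·y_i:
  32, 28, 38  ⇒  2A = 98, A = 49.
Then Σ (y_i + y_{i+1})·c_i = -196, so ȳ = -196 / (6·49) = -2/3.

-2/3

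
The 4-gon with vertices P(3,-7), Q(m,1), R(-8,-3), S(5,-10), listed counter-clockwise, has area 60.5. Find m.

The doubled signed area Σ (x_i y_{i+1} − x_{i+1} y_i) is linear in m.
With m=0 it equals 101; the coefficient of m is 4 (from the two edges through Q).
So 4·m + 101 = 2·60.5 = 121 ⇒ m = 5.

5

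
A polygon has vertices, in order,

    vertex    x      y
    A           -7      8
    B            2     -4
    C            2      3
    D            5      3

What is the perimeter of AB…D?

|AB| = √((9)² + (-12)²) = √225 = 15
|BC| = √((0)² + (7)²) = √49 = 7
|CD| = √((3)² + (0)²) = √9 = 3
|DA| = √((-12)² + (5)²) = √169 = 13
Perimeter = 15 + 7 + 3 + 13 = 38.

38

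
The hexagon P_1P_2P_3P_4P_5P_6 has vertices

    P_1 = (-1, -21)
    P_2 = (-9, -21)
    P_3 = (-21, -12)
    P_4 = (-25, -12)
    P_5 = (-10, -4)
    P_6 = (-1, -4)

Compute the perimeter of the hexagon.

70

|P_1P_2| = √((-8)² + (0)²) = √64 = 8
|P_2P_3| = √((-12)² + (9)²) = √225 = 15
|P_3P_4| = √((-4)² + (0)²) = √16 = 4
|P_4P_5| = √((15)² + (8)²) = √289 = 17
|P_5P_6| = √((9)² + (0)²) = √81 = 9
|P_6P_1| = √((0)² + (-17)²) = √289 = 17
Perimeter = 8 + 15 + 4 + 17 + 9 + 17 = 70.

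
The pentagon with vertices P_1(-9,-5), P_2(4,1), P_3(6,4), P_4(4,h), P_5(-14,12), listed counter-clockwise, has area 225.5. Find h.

11

The doubled signed area Σ (x_i y_{i+1} − x_{i+1} y_i) is linear in h.
With h=0 it equals 231; the coefficient of h is 20 (from the two edges through P_4).
So 20·h + 231 = 2·225.5 = 451 ⇒ h = 11.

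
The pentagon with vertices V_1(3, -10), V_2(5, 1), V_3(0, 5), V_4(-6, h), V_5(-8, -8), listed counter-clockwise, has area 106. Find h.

-6

The doubled signed area Σ (x_i y_{i+1} − x_{i+1} y_i) is linear in h.
With h=0 it equals 260; the coefficient of h is 8 (from the two edges through V_4).
So 8·h + 260 = 2·106 = 212 ⇒ h = -6.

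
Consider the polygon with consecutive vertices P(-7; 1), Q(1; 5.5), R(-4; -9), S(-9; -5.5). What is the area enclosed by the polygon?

Apply the shoelace (surveyor's) formula: 2A = Σ (x_i·y_{i+1} − x_{i+1}·y_i), indices taken mod 4.
P→Q: (-7)(5.5) − (1)(1) = -39.5
Q→R: (1)(-9) − (-4)(5.5) = 13
R→S: (-4)(-5.5) − (-9)(-9) = -59
S→P: (-9)(1) − (-7)(-5.5) = -47.5
Σ = -133
Area = |Σ|/2 = 66.5.

66.5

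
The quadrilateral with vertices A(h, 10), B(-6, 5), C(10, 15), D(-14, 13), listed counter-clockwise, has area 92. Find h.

Write out the shoelace sum; only the two edges meeting at A involve h:
2·Area = [((-14)·10 − h·13) + (h·5 − (-6)·10)] + 200
       = -8·h + 120 = 184
⇒ h = -8.

-8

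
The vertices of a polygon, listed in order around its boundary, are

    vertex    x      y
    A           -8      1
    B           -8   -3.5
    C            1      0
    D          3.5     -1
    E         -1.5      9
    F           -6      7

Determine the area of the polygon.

81

Σ = (36) + (3.5) + (-1) + (30) + (43.5) + (50) = 162
Area = |Σ|/2 = 81.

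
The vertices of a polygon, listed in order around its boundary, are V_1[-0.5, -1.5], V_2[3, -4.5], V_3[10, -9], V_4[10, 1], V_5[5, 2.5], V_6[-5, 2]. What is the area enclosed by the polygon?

87.875

Apply the shoelace (surveyor's) formula: 2A = Σ (x_i·y_{i+1} − x_{i+1}·y_i), indices taken mod 6.
Σ = (6.75) + (18) + (100) + (20) + (22.5) + (8.5) = 175.75
Area = |Σ|/2 = 87.875.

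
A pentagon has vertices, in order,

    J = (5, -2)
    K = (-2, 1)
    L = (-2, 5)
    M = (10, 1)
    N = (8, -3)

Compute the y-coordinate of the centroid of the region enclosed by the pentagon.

20/21

Apply the shoelace formula. First the cross-terms c_i = x_i·y_{i+1} − x_{i+1}·y_i:
  1, -8, -52, -38, -1  ⇒  2A = -98, A = -49.
Then Σ (y_i + y_{i+1})·c_i = -280, so ȳ = -280 / (6·(-49)) = 20/21.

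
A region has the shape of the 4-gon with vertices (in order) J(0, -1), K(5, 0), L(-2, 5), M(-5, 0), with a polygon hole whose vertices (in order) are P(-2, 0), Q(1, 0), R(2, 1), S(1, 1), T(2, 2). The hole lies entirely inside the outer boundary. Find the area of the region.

27

Outer boundary:
J→K: (0)(0) − (5)(-1) = 5
K→L: (5)(5) − (-2)(0) = 25
L→M: (-2)(0) − (-5)(5) = 25
M→J: (-5)(-1) − (0)(0) = 5
Σ = 60
Area = |Σ|/2 = 30.
Hole:
Apply the shoelace (surveyor's) formula: 2A = Σ (x_i·y_{i+1} − x_{i+1}·y_i), indices taken mod 5.
Σ = (0) + (1) + (1) + (0) + (4) = 6
Area = |Σ|/2 = 3.
Net area = 30 − 3 = 27.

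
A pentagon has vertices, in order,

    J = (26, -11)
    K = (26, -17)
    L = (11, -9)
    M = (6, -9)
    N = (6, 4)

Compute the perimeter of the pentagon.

|JK| = √((0)² + (-6)²) = √36 = 6
|KL| = √((-15)² + (8)²) = √289 = 17
|LM| = √((-5)² + (0)²) = √25 = 5
|MN| = √((0)² + (13)²) = √169 = 13
|NJ| = √((20)² + (-15)²) = √625 = 25
Perimeter = 6 + 17 + 5 + 13 + 25 = 66.

66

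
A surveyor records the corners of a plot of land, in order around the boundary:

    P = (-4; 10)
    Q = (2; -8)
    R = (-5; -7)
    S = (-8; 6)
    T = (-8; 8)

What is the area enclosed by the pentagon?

96

Apply the shoelace (surveyor's) formula: 2A = Σ (x_i·y_{i+1} − x_{i+1}·y_i), indices taken mod 5.
Σ = (12) + (-54) + (-86) + (-16) + (-48) = -192
Area = |Σ|/2 = 96.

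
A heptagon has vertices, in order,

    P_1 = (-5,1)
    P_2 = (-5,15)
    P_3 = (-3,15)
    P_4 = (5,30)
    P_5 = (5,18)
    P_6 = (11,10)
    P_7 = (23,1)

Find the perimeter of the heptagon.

98

|P_1P_2| = √((0)² + (14)²) = √196 = 14
|P_2P_3| = √((2)² + (0)²) = √4 = 2
|P_3P_4| = √((8)² + (15)²) = √289 = 17
|P_4P_5| = √((0)² + (-12)²) = √144 = 12
|P_5P_6| = √((6)² + (-8)²) = √100 = 10
|P_6P_7| = √((12)² + (-9)²) = √225 = 15
|P_7P_1| = √((-28)² + (0)²) = √784 = 28
Perimeter = 14 + 2 + 17 + 12 + 10 + 15 + 28 = 98.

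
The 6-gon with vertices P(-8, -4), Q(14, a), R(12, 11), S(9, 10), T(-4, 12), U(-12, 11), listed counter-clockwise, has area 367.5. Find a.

-6

Write out the shoelace sum; only the two edges meeting at Q involve a:
2·Area = [((-8)·a − 14·(-4)) + (14·11 − 12·a)] + 405
       = -20·a + 615 = 735
⇒ a = -6.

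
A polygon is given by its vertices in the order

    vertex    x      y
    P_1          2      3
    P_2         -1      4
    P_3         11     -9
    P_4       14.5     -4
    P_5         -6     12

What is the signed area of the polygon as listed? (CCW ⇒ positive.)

85.25

Σ = (11) + (-35) + (86.5) + (150) + (-42) = 170.5
Signed area = Σ/2 = 85.25 (positive ⇒ counter-clockwise traversal).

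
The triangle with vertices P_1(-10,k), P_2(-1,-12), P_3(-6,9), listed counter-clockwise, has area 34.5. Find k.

The doubled signed area Σ (x_i y_{i+1} − x_{i+1} y_i) is linear in k.
With k=0 it equals 129; the coefficient of k is -5 (from the two edges through P_1).
So -5·k + 129 = 2·34.5 = 69 ⇒ k = 12.

12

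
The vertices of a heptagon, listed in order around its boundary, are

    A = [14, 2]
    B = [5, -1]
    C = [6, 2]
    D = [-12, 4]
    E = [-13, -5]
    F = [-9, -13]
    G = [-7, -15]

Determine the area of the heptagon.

258

Apply Gauss's area formula: 2A = Σ (x_i·y_{i+1} − x_{i+1}·y_i), indices taken mod 7.
A→B: (14)(-1) − (5)(2) = -24
B→C: (5)(2) − (6)(-1) = 16
C→D: (6)(4) − (-12)(2) = 48
D→E: (-12)(-5) − (-13)(4) = 112
E→F: (-13)(-13) − (-9)(-5) = 124
F→G: (-9)(-15) − (-7)(-13) = 44
G→A: (-7)(2) − (14)(-15) = 196
Σ = 516
Area = |Σ|/2 = 258.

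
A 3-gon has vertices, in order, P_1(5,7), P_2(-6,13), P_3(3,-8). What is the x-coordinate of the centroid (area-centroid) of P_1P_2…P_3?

2/3

Apply the shoelace (surveyor's) formula. First the cross-terms c_i = x_i·y_{i+1} − x_{i+1}·y_i:
  107, 9, 61  ⇒  2A = 177, A = 88.5.
Then Σ (x_i + x_{i+1})·c_i = 354, so x̄ = 354 / (6·88.5) = 2/3.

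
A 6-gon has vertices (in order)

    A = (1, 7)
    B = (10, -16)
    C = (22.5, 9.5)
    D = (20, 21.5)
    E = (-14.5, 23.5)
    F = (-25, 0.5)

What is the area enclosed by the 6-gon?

Apply the shoelace (surveyor's) formula: 2A = Σ (x_i·y_{i+1} − x_{i+1}·y_i), indices taken mod 6.
Σ = (-86) + (455) + (293.75) + (781.75) + (580.25) + (-175.5) = 1849.25
Area = |Σ|/2 = 924.625.

924.625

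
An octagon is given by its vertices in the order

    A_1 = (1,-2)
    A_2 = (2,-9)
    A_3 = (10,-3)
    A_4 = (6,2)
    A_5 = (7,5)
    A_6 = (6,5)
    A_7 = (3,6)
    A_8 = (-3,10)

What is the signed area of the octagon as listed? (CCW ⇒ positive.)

101.5

A_1→A_2: (1)(-9) − (2)(-2) = -5
A_2→A_3: (2)(-3) − (10)(-9) = 84
A_3→A_4: (10)(2) − (6)(-3) = 38
A_4→A_5: (6)(5) − (7)(2) = 16
A_5→A_6: (7)(5) − (6)(5) = 5
A_6→A_7: (6)(6) − (3)(5) = 21
A_7→A_8: (3)(10) − (-3)(6) = 48
A_8→A_1: (-3)(-2) − (1)(10) = -4
Σ = 203
Signed area = Σ/2 = 101.5 (positive ⇒ counter-clockwise traversal).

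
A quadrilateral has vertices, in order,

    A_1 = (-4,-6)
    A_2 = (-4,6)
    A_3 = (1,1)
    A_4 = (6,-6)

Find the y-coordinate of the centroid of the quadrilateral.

-71/39

Apply the shoelace formula. First the cross-terms c_i = x_i·y_{i+1} − x_{i+1}·y_i:
  -48, -10, -12, -60  ⇒  2A = -130, A = -65.
Then Σ (y_i + y_{i+1})·c_i = 710, so ȳ = 710 / (6·(-65)) = -71/39.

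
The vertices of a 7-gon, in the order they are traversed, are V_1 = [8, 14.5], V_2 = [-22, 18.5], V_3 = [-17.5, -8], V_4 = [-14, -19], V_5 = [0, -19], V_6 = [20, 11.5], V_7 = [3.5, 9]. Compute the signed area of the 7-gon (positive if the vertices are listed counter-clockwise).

Apply the surveyor's formula: 2A = Σ (x_i·y_{i+1} − x_{i+1}·y_i), indices taken mod 7.
Σ = (467) + (499.75) + (220.5) + (266) + (380) + (139.75) + (-21.25) = 1951.75
Signed area = Σ/2 = 975.875 (positive ⇒ counter-clockwise traversal).

975.875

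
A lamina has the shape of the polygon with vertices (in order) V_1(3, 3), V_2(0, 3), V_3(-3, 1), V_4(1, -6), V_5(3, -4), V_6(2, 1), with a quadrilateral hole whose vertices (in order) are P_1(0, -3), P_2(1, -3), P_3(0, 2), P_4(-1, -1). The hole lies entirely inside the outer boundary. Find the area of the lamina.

26.5

Outer boundary:
Apply the surveyor's formula: 2A = Σ (x_i·y_{i+1} − x_{i+1}·y_i), indices taken mod 6.
Σ = (9) + (9) + (17) + (14) + (11) + (3) = 63
Area = |Σ|/2 = 31.5.
Hole:
Apply the shoelace (surveyor's) formula: 2A = Σ (x_i·y_{i+1} − x_{i+1}·y_i), indices taken mod 4.
Σ = (3) + (2) + (2) + (3) = 10
Area = |Σ|/2 = 5.
Net area = 31.5 − 5 = 26.5.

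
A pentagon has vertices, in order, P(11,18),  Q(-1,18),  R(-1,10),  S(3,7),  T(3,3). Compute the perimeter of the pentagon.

46

|PQ| = √((-12)² + (0)²) = √144 = 12
|QR| = √((0)² + (-8)²) = √64 = 8
|RS| = √((4)² + (-3)²) = √25 = 5
|ST| = √((0)² + (-4)²) = √16 = 4
|TP| = √((8)² + (15)²) = √289 = 17
Perimeter = 12 + 8 + 5 + 4 + 17 = 46.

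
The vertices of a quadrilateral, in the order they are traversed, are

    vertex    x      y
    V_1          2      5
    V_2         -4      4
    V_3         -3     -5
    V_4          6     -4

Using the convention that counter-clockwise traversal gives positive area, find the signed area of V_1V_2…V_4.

Cross-terms: 28, 32, 42, 38  ⇒  Σ = 140
Signed area = Σ/2 = 70 (positive ⇒ counter-clockwise traversal).

70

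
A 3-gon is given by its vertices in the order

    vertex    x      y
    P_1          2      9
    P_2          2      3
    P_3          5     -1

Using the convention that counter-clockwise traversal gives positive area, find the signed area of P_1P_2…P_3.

Apply Gauss's area formula: 2A = Σ (x_i·y_{i+1} − x_{i+1}·y_i), indices taken mod 3.
Σ = (-12) + (-17) + (47) = 18
Signed area = Σ/2 = 9 (positive ⇒ counter-clockwise traversal).

9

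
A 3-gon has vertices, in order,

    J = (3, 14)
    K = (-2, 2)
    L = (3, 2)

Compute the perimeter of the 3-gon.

30

|JK| = √((-5)² + (-12)²) = √169 = 13
|KL| = √((5)² + (0)²) = √25 = 5
|LJ| = √((0)² + (12)²) = √144 = 12
Perimeter = 13 + 5 + 12 = 30.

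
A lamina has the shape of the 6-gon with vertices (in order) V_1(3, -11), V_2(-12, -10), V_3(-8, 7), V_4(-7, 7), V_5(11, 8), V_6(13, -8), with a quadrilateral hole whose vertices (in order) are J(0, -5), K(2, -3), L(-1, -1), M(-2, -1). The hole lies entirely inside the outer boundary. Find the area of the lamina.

Outer boundary:
Apply the surveyor's formula: 2A = Σ (x_i·y_{i+1} − x_{i+1}·y_i), indices taken mod 6.
V_1→V_2: (3)(-10) − (-12)(-11) = -162
V_2→V_3: (-12)(7) − (-8)(-10) = -164
V_3→V_4: (-8)(7) − (-7)(7) = -7
V_4→V_5: (-7)(8) − (11)(7) = -133
V_5→V_6: (11)(-8) − (13)(8) = -192
V_6→V_1: (13)(-11) − (3)(-8) = -119
Σ = -777
Area = |Σ|/2 = 388.5.
Hole:
Apply the shoelace (surveyor's) formula: 2A = Σ (x_i·y_{i+1} − x_{i+1}·y_i), indices taken mod 4.
Σ = (10) + (-5) + (-1) + (10) = 14
Area = |Σ|/2 = 7.
Net area = 388.5 − 7 = 381.5.

381.5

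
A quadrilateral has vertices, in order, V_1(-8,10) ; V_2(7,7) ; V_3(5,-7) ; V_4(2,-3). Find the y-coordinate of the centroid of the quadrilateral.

Apply the shoelace (surveyor's) formula. First the cross-terms c_i = x_i·y_{i+1} − x_{i+1}·y_i:
  -126, -84, -1, -4  ⇒  2A = -215, A = -107.5.
Then Σ (y_i + y_{i+1})·c_i = -2160, so ȳ = -2160 / (6·(-107.5)) = 144/43.

144/43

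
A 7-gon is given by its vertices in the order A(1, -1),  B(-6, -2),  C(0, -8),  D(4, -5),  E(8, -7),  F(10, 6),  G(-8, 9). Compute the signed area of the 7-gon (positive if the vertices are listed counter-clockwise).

Apply Gauss's area formula: 2A = Σ (x_i·y_{i+1} − x_{i+1}·y_i), indices taken mod 7.
Cross-terms: -8, 48, 32, 12, 118, 138, -1  ⇒  Σ = 339
Signed area = Σ/2 = 169.5 (positive ⇒ counter-clockwise traversal).

169.5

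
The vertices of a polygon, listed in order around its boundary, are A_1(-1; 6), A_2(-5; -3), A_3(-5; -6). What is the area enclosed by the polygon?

6

Apply the shoelace (surveyor's) formula: 2A = Σ (x_i·y_{i+1} − x_{i+1}·y_i), indices taken mod 3.
A_1→A_2: (-1)(-3) − (-5)(6) = 33
A_2→A_3: (-5)(-6) − (-5)(-3) = 15
A_3→A_1: (-5)(6) − (-1)(-6) = -36
Σ = 12
Area = |Σ|/2 = 6.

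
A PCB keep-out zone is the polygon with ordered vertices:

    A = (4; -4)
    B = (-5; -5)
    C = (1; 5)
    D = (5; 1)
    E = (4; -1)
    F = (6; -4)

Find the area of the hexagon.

55.5

Apply the surveyor's formula: 2A = Σ (x_i·y_{i+1} − x_{i+1}·y_i), indices taken mod 6.
Cross-terms: -40, -20, -24, -9, -10, -8  ⇒  Σ = -111
Area = |Σ|/2 = 55.5.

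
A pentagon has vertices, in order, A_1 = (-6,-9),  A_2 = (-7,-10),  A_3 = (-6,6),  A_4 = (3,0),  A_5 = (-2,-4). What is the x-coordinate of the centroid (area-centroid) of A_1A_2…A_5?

-485/141

Apply Gauss's area formula. First the cross-terms c_i = x_i·y_{i+1} − x_{i+1}·y_i:
  -3, -102, -18, -12, -6  ⇒  2A = -141, A = -70.5.
Then Σ (x_i + x_{i+1})·c_i = 1455, so x̄ = 1455 / (6·(-70.5)) = -485/141.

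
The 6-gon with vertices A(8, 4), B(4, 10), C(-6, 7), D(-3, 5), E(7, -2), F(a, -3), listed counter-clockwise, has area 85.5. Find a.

9

The doubled signed area Σ (x_i y_{i+1} − x_{i+1} y_i) is linear in a.
With a=0 it equals 117; the coefficient of a is 6 (from the two edges through F).
So 6·a + 117 = 2·85.5 = 171 ⇒ a = 9.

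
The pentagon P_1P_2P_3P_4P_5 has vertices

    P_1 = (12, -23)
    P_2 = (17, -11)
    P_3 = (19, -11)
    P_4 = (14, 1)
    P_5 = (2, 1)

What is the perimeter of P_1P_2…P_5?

|P_1P_2| = √((5)² + (12)²) = √169 = 13
|P_2P_3| = √((2)² + (0)²) = √4 = 2
|P_3P_4| = √((-5)² + (12)²) = √169 = 13
|P_4P_5| = √((-12)² + (0)²) = √144 = 12
|P_5P_1| = √((10)² + (-24)²) = √676 = 26
Perimeter = 13 + 2 + 13 + 12 + 26 = 66.

66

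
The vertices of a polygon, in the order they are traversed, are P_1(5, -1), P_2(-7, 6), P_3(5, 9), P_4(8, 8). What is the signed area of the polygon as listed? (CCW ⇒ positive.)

-75

Apply the shoelace (surveyor's) formula: 2A = Σ (x_i·y_{i+1} − x_{i+1}·y_i), indices taken mod 4.
Σ = (23) + (-93) + (-32) + (-48) = -150
Signed area = Σ/2 = -75 (negative ⇒ clockwise traversal).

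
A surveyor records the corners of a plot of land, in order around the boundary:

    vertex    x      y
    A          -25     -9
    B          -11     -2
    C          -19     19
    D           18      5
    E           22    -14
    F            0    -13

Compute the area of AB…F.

853

Apply the shoelace formula: 2A = Σ (x_i·y_{i+1} − x_{i+1}·y_i), indices taken mod 6.
Cross-terms: -49, -247, -437, -362, -286, -325  ⇒  Σ = -1706
Area = |Σ|/2 = 853.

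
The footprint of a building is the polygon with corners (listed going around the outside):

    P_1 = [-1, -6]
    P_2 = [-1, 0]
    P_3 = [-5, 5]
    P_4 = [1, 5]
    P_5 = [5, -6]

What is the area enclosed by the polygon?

54

Apply the shoelace formula: 2A = Σ (x_i·y_{i+1} − x_{i+1}·y_i), indices taken mod 5.
Cross-terms: -6, -5, -30, -31, -36  ⇒  Σ = -108
Area = |Σ|/2 = 54.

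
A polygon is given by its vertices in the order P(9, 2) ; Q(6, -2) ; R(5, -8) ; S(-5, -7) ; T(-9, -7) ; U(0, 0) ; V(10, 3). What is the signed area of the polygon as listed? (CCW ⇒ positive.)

Cross-terms: -30, -38, -75, -28, 0, 0, -7  ⇒  Σ = -178
Signed area = Σ/2 = -89 (negative ⇒ clockwise traversal).

-89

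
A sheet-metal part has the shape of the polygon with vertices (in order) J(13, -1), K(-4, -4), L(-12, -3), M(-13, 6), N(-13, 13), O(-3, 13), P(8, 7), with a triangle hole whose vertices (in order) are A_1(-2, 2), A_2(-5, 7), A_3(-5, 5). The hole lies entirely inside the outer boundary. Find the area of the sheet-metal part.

321

Outer boundary:
J→K: (13)(-4) − (-4)(-1) = -56
K→L: (-4)(-3) − (-12)(-4) = -36
L→M: (-12)(6) − (-13)(-3) = -111
M→N: (-13)(13) − (-13)(6) = -91
N→O: (-13)(13) − (-3)(13) = -130
O→P: (-3)(7) − (8)(13) = -125
P→J: (8)(-1) − (13)(7) = -99
Σ = -648
Area = |Σ|/2 = 324.
Hole:
Σ = (-4) + (10) + (0) = 6
Area = |Σ|/2 = 3.
Net area = 324 − 3 = 321.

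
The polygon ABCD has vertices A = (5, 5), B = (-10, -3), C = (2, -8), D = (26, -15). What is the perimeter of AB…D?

|AB| = √((-15)² + (-8)²) = √289 = 17
|BC| = √((12)² + (-5)²) = √169 = 13
|CD| = √((24)² + (-7)²) = √625 = 25
|DA| = √((-21)² + (20)²) = √841 = 29
Perimeter = 17 + 13 + 25 + 29 = 84.

84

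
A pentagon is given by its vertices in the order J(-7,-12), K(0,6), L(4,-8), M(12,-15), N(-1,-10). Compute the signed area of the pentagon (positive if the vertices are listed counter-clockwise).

-111.5

Apply the shoelace formula: 2A = Σ (x_i·y_{i+1} − x_{i+1}·y_i), indices taken mod 5.
Σ = (-42) + (-24) + (36) + (-135) + (-58) = -223
Signed area = Σ/2 = -111.5 (negative ⇒ clockwise traversal).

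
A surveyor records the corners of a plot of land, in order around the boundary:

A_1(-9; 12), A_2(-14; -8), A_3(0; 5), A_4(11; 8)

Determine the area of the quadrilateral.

Apply the shoelace (surveyor's) formula: 2A = Σ (x_i·y_{i+1} − x_{i+1}·y_i), indices taken mod 4.
Σ = (240) + (-70) + (-55) + (204) = 319
Area = |Σ|/2 = 159.5.

159.5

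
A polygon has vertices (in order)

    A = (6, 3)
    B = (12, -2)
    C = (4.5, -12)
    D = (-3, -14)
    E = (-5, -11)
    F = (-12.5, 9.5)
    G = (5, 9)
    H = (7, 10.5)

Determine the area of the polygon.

Σ = (-48) + (-135) + (-99) + (-37) + (-185) + (-160) + (-10.5) + (-42) = -716.5
Area = |Σ|/2 = 358.25.

358.25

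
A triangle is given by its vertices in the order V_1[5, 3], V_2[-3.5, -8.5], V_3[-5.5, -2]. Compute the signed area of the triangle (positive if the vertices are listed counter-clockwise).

-39.125

Apply the surveyor's formula: 2A = Σ (x_i·y_{i+1} − x_{i+1}·y_i), indices taken mod 3.
Cross-terms: -32, -39.75, -6.5  ⇒  Σ = -78.25
Signed area = Σ/2 = -39.125 (negative ⇒ clockwise traversal).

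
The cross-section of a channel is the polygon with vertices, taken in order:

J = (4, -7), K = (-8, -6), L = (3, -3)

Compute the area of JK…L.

Apply the shoelace formula: 2A = Σ (x_i·y_{i+1} − x_{i+1}·y_i), indices taken mod 3.
Σ = (-80) + (42) + (-9) = -47
Area = |Σ|/2 = 23.5.

23.5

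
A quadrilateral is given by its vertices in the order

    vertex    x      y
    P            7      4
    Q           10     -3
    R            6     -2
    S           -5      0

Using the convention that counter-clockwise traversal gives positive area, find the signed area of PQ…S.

-46.5

Cross-terms: -61, -2, -10, -20  ⇒  Σ = -93
Signed area = Σ/2 = -46.5 (negative ⇒ clockwise traversal).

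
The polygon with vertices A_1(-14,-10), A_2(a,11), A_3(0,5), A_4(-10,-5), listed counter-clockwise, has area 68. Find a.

14

The doubled signed area Σ (x_i y_{i+1} − x_{i+1} y_i) is linear in a.
With a=0 it equals -74; the coefficient of a is 15 (from the two edges through A_2).
So 15·a + -74 = 2·68 = 136 ⇒ a = 14.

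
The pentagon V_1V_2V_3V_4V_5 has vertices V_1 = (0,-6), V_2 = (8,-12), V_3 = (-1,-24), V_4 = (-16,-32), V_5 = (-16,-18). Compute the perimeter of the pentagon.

76

|V_1V_2| = √((8)² + (-6)²) = √100 = 10
|V_2V_3| = √((-9)² + (-12)²) = √225 = 15
|V_3V_4| = √((-15)² + (-8)²) = √289 = 17
|V_4V_5| = √((0)² + (14)²) = √196 = 14
|V_5V_1| = √((16)² + (12)²) = √400 = 20
Perimeter = 10 + 15 + 17 + 14 + 20 = 76.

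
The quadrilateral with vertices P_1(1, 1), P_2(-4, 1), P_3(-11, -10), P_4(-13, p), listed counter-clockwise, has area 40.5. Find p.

Write out the shoelace sum; only the two edges meeting at P_4 involve p:
2·Area = [((-11)·p − (-13)·(-10)) + ((-13)·1 − 1·p)] + 56
       = -12·p + -87 = 81
⇒ p = -14.

-14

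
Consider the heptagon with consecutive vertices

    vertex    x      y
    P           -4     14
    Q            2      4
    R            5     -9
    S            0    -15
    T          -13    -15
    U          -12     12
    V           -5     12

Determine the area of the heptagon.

397

P→Q: (-4)(4) − (2)(14) = -44
Q→R: (2)(-9) − (5)(4) = -38
R→S: (5)(-15) − (0)(-9) = -75
S→T: (0)(-15) − (-13)(-15) = -195
T→U: (-13)(12) − (-12)(-15) = -336
U→V: (-12)(12) − (-5)(12) = -84
V→P: (-5)(14) − (-4)(12) = -22
Σ = -794
Area = |Σ|/2 = 397.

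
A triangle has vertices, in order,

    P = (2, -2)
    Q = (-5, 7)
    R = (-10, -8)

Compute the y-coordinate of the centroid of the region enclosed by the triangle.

Apply the shoelace formula. First the cross-terms c_i = x_i·y_{i+1} − x_{i+1}·y_i:
  4, 110, 36  ⇒  2A = 150, A = 75.
Then Σ (y_i + y_{i+1})·c_i = -450, so ȳ = -450 / (6·75) = -1.

-1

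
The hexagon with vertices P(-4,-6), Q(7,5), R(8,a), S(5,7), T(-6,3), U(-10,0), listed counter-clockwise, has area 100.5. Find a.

Write out the shoelace sum; only the two edges meeting at R involve a:
2·Area = [(7·a − 8·5) + (8·7 − 5·a)] + 169
       = 2·a + 185 = 201
⇒ a = 8.

8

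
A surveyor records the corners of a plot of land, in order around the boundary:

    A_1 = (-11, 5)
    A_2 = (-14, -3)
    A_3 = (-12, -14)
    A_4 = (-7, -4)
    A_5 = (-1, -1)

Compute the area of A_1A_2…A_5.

Apply Gauss's area formula: 2A = Σ (x_i·y_{i+1} − x_{i+1}·y_i), indices taken mod 5.
Σ = (103) + (160) + (-50) + (3) + (-16) = 200
Area = |Σ|/2 = 100.

100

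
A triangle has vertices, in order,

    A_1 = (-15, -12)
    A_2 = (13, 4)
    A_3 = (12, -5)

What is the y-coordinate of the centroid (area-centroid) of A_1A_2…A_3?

Apply Gauss's area formula. First the cross-terms c_i = x_i·y_{i+1} − x_{i+1}·y_i:
  96, -113, -219  ⇒  2A = -236, A = -118.
Then Σ (y_i + y_{i+1})·c_i = 3068, so ȳ = 3068 / (6·(-118)) = -13/3.

-13/3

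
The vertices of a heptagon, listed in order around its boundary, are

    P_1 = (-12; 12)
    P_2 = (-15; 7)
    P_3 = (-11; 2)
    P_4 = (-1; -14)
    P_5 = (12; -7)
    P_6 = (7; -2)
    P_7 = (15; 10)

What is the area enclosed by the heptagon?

449.5

Apply the shoelace (surveyor's) formula: 2A = Σ (x_i·y_{i+1} − x_{i+1}·y_i), indices taken mod 7.
Σ = (96) + (47) + (156) + (175) + (25) + (100) + (300) = 899
Area = |Σ|/2 = 449.5.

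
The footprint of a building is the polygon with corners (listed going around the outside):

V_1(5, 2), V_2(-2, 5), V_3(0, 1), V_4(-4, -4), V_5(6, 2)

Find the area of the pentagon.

V_1→V_2: (5)(5) − (-2)(2) = 29
V_2→V_3: (-2)(1) − (0)(5) = -2
V_3→V_4: (0)(-4) − (-4)(1) = 4
V_4→V_5: (-4)(2) − (6)(-4) = 16
V_5→V_1: (6)(2) − (5)(2) = 2
Σ = 49
Area = |Σ|/2 = 24.5.

24.5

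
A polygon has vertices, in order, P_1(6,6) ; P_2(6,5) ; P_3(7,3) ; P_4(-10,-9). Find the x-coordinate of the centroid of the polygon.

85/93

Apply the surveyor's formula. First the cross-terms c_i = x_i·y_{i+1} − x_{i+1}·y_i:
  -6, -17, -33, -6  ⇒  2A = -62, A = -31.
Then Σ (x_i + x_{i+1})·c_i = -170, so x̄ = -170 / (6·(-31)) = 85/93.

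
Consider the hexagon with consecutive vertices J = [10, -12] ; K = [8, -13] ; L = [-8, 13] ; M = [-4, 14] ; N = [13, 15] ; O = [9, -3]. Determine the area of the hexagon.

294

Apply the shoelace (surveyor's) formula: 2A = Σ (x_i·y_{i+1} − x_{i+1}·y_i), indices taken mod 6.
Σ = (-34) + (0) + (-60) + (-242) + (-174) + (-78) = -588
Area = |Σ|/2 = 294.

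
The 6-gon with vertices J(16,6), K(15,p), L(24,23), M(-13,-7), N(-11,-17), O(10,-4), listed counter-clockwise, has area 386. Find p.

Write out the shoelace sum; only the two edges meeting at K involve p:
2·Area = [(16·p − 15·6) + (15·23 − 24·p)] + 613
       = -8·p + 868 = 772
⇒ p = 12.

12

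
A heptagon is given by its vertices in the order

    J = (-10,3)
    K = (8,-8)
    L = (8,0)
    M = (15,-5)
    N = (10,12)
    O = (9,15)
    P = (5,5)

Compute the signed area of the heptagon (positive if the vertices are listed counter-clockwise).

Apply the shoelace formula: 2A = Σ (x_i·y_{i+1} − x_{i+1}·y_i), indices taken mod 7.
J→K: (-10)(-8) − (8)(3) = 56
K→L: (8)(0) − (8)(-8) = 64
L→M: (8)(-5) − (15)(0) = -40
M→N: (15)(12) − (10)(-5) = 230
N→O: (10)(15) − (9)(12) = 42
O→P: (9)(5) − (5)(15) = -30
P→J: (5)(3) − (-10)(5) = 65
Σ = 387
Signed area = Σ/2 = 193.5 (positive ⇒ counter-clockwise traversal).

193.5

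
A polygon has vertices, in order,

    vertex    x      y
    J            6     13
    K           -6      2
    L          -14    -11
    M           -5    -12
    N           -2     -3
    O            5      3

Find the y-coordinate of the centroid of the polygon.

-151/129

Apply the shoelace formula. First the cross-terms c_i = x_i·y_{i+1} − x_{i+1}·y_i:
  90, 94, 113, -9, 9, 47  ⇒  2A = 344, A = 172.
Then Σ (y_i + y_{i+1})·c_i = -1208, so ȳ = -1208 / (6·172) = -151/129.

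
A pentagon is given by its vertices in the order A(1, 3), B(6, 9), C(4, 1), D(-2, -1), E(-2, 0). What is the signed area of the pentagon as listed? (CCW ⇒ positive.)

-24.5

A→B: (1)(9) − (6)(3) = -9
B→C: (6)(1) − (4)(9) = -30
C→D: (4)(-1) − (-2)(1) = -2
D→E: (-2)(0) − (-2)(-1) = -2
E→A: (-2)(3) − (1)(0) = -6
Σ = -49
Signed area = Σ/2 = -24.5 (negative ⇒ clockwise traversal).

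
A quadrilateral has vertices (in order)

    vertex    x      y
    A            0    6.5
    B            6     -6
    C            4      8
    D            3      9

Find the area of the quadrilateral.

32.25

Apply Gauss's area formula: 2A = Σ (x_i·y_{i+1} − x_{i+1}·y_i), indices taken mod 4.
Cross-terms: -39, 72, 12, 19.5  ⇒  Σ = 64.5
Area = |Σ|/2 = 32.25.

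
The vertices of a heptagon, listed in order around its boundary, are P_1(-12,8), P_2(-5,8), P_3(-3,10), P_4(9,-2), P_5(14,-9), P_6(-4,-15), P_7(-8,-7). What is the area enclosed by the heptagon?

Apply the shoelace formula: 2A = Σ (x_i·y_{i+1} − x_{i+1}·y_i), indices taken mod 7.
Σ = (-56) + (-26) + (-84) + (-53) + (-246) + (-92) + (-148) = -705
Area = |Σ|/2 = 352.5.

352.5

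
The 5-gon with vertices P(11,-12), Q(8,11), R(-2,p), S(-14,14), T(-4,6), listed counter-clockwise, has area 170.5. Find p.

8

Write out the shoelace sum; only the two edges meeting at R involve p:
2·Area = [(8·p − (-2)·11) + ((-2)·14 − (-14)·p)] + 171
       = 22·p + 165 = 341
⇒ p = 8.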